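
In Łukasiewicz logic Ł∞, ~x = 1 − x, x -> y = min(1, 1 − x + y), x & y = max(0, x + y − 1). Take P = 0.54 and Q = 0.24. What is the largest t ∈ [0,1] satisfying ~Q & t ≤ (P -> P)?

1.00

~Q = 1 − 0.24 = 0.76
So the left factor is ~Q = 0.76.
P -> P = min(1, 1 − 0.54 + 0.54) = min(1, 1.00) = 1.00
So the right-hand bound is P -> P = 1.00.
The residuum of the Łukasiewicz t-norm gives the supremum: min(1, 1 − 0.76 + 1.00).
1 − 0.76 + 1.00 = 1.24, so t = min(1, 1.24) = 1.00.
Check: 0.76 & 1.00 = max(0, 0.76) = 0.76 ≤ 1.00.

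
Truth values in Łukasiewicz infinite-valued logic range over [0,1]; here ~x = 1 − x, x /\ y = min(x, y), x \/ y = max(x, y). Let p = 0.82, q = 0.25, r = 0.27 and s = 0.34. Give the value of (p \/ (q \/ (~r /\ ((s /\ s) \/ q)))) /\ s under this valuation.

0.34

~r = 1 − 0.27 = 0.73
s /\ s = min(0.34, 0.34) = 0.34
(s /\ s) \/ q = max(0.34, 0.25) = 0.34
~r /\ ((s /\ s) \/ q) = min(0.73, 0.34) = 0.34
q \/ (~r /\ ((s /\ s) \/ q)) = max(0.25, 0.34) = 0.34
p \/ (q \/ (~r /\ ((s /\ s) \/ q))) = max(0.82, 0.34) = 0.82
(p \/ (q \/ (~r /\ ((s /\ s) \/ q)))) /\ s = min(0.82, 0.34) = 0.34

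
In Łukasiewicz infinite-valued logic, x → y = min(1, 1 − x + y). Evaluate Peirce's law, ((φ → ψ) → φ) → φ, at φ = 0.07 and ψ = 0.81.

1.00

φ → ψ = min(1, 1 − 0.07 + 0.81) = min(1, 1.74) = 1.00
(φ → ψ) → φ = min(1, 1 − 1.00 + 0.07) = min(1, 0.07) = 0.07
((φ → ψ) → φ) → φ = min(1, 1 − 0.07 + 0.07) = min(1, 1.00) = 1.00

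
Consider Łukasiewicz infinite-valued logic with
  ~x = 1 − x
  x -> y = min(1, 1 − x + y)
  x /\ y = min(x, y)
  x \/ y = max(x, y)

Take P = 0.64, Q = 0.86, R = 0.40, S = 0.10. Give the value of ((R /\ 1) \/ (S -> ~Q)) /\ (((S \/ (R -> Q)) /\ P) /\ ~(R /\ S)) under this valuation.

R /\ 1 = min(0.40, 1.00) = 0.40
~Q = 1 − 0.86 = 0.14
S -> ~Q = min(1, 1 − 0.10 + 0.14) = min(1, 1.04) = 1.00
(R /\ 1) \/ (S -> ~Q) = max(0.40, 1.00) = 1.00
R -> Q = min(1, 1 − 0.40 + 0.86) = min(1, 1.46) = 1.00
S \/ (R -> Q) = max(0.10, 1.00) = 1.00
(S \/ (R -> Q)) /\ P = min(1.00, 0.64) = 0.64
R /\ S = min(0.40, 0.10) = 0.10
~(R /\ S) = 1 − 0.10 = 0.90
((S \/ (R -> Q)) /\ P) /\ ~(R /\ S) = min(0.64, 0.90) = 0.64
((R /\ 1) \/ (S -> ~Q)) /\ (((S \/ (R -> Q)) /\ P) /\ ~(R /\ S)) = min(1.00, 0.64) = 0.64

0.64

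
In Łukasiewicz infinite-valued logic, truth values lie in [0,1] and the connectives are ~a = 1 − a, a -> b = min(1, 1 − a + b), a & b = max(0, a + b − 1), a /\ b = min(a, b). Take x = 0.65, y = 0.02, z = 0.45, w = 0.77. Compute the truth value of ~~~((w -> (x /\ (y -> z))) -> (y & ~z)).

y -> z = min(1, 1 − 0.02 + 0.45) = min(1, 1.43) = 1.00
x /\ (y -> z) = min(0.65, 1.00) = 0.65
w -> (x /\ (y -> z)) = min(1, 1 − 0.77 + 0.65) = min(1, 0.88) = 0.88
~z = 1 − 0.45 = 0.55
y & ~z = max(0, 0.02 + 0.55 − 1) = max(0, -0.43) = 0.00
(w -> (x /\ (y -> z))) -> (y & ~z) = min(1, 1 − 0.88 + 0.00) = min(1, 0.12) = 0.12
~((w -> (x /\ (y -> z))) -> (y & ~z)) = 1 − 0.12 = 0.88
~~((w -> (x /\ (y -> z))) -> (y & ~z)) = 1 − 0.88 = 0.12
~~~((w -> (x /\ (y -> z))) -> (y & ~z)) = 1 − 0.12 = 0.88

0.88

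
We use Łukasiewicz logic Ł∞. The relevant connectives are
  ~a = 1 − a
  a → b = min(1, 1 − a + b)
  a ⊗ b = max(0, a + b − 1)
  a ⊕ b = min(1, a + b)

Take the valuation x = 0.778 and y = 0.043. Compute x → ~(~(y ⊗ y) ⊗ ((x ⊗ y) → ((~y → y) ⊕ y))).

y ⊗ y = max(0, 0.043 + 0.043 − 1) = max(0, -0.914) = 0.000
~(y ⊗ y) = 1 − 0.000 = 1.000
x ⊗ y = max(0, 0.778 + 0.043 − 1) = max(0, -0.179) = 0.000
~y = 1 − 0.043 = 0.957
~y → y = min(1, 1 − 0.957 + 0.043) = min(1, 0.086) = 0.086
(~y → y) ⊕ y = min(1, 0.086 + 0.043) = min(1, 0.129) = 0.129
(x ⊗ y) → ((~y → y) ⊕ y) = min(1, 1 − 0.000 + 0.129) = min(1, 1.129) = 1.000
~(y ⊗ y) ⊗ ((x ⊗ y) → ((~y → y) ⊕ y)) = max(0, 1.000 + 1.000 − 1) = max(0, 1.000) = 1.000
~(~(y ⊗ y) ⊗ ((x ⊗ y) → ((~y → y) ⊕ y))) = 1 − 1.000 = 0.000
x → ~(~(y ⊗ y) ⊗ ((x ⊗ y) → ((~y → y) ⊕ y))) = min(1, 1 − 0.778 + 0.000) = min(1, 0.222) = 0.222

0.222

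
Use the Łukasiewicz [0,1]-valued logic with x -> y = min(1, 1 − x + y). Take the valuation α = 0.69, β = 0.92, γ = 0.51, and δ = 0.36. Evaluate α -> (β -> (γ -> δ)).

1.00

γ -> δ = min(1, 1 − 0.51 + 0.36) = min(1, 0.85) = 0.85
β -> (γ -> δ) = min(1, 1 − 0.92 + 0.85) = min(1, 0.93) = 0.93
α -> (β -> (γ -> δ)) = min(1, 1 − 0.69 + 0.93) = min(1, 1.24) = 1.00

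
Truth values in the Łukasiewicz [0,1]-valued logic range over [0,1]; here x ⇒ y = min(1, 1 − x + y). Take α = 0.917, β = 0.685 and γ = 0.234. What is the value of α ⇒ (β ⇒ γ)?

β ⇒ γ = min(1, 1 − 0.685 + 0.234) = min(1, 0.549) = 0.549
α ⇒ (β ⇒ γ) = min(1, 1 − 0.917 + 0.549) = min(1, 0.632) = 0.632

0.632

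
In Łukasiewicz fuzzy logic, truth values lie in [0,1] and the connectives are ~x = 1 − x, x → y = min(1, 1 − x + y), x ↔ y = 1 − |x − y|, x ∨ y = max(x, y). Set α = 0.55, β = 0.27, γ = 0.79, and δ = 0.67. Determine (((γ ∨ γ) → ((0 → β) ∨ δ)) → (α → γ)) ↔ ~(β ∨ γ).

0.21

γ ∨ γ = max(0.79, 0.79) = 0.79
0 → β = min(1, 1 − 0.00 + 0.27) = min(1, 1.27) = 1.00
(0 → β) ∨ δ = max(1.00, 0.67) = 1.00
(γ ∨ γ) → ((0 → β) ∨ δ) = min(1, 1 − 0.79 + 1.00) = min(1, 1.21) = 1.00
α → γ = min(1, 1 − 0.55 + 0.79) = min(1, 1.24) = 1.00
((γ ∨ γ) → ((0 → β) ∨ δ)) → (α → γ) = min(1, 1 − 1.00 + 1.00) = min(1, 1.00) = 1.00
β ∨ γ = max(0.27, 0.79) = 0.79
~(β ∨ γ) = 1 − 0.79 = 0.21
(((γ ∨ γ) → ((0 → β) ∨ δ)) → (α → γ)) ↔ ~(β ∨ γ) = 1 − |1.00 − 0.21| = 1 − 0.79 = 0.21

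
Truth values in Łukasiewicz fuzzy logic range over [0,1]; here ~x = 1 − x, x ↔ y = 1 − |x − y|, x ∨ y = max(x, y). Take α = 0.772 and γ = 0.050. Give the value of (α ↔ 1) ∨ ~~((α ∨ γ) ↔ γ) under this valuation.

0.772

α ↔ 1 = 1 − |0.772 − 1.000| = 1 − 0.228 = 0.772
α ∨ γ = max(0.772, 0.050) = 0.772
(α ∨ γ) ↔ γ = 1 − |0.772 − 0.050| = 1 − 0.722 = 0.278
~((α ∨ γ) ↔ γ) = 1 − 0.278 = 0.722
~~((α ∨ γ) ↔ γ) = 1 − 0.722 = 0.278
(α ↔ 1) ∨ ~~((α ∨ γ) ↔ γ) = max(0.772, 0.278) = 0.772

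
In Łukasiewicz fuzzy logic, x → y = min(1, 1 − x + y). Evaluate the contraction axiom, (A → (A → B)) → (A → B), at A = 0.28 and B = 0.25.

A → B = min(1, 1 − 0.28 + 0.25) = min(1, 0.97) = 0.97
A → (A → B) = min(1, 1 − 0.28 + 0.97) = min(1, 1.69) = 1.00
(A → (A → B)) → (A → B) = min(1, 1 − 1.00 + 0.97) = min(1, 0.97) = 0.97
(The value 0.97 < 1 shows this instance is not satisfied; fails in Ł∞ (the t-norm is not idempotent).)

0.97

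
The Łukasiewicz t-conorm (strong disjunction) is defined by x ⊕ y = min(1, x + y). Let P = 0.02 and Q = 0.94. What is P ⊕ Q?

P ⊕ Q = min(1, 0.02 + 0.94) = min(1, 0.96) = 0.96
For comparison, the Gödel t-conorm max(x, y) would give 0.94.

0.96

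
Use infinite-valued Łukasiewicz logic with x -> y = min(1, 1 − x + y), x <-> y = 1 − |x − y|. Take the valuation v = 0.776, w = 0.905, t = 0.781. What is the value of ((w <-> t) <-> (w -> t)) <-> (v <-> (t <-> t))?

w <-> t = 1 − |0.905 − 0.781| = 1 − 0.124 = 0.876
w -> t = min(1, 1 − 0.905 + 0.781) = min(1, 0.876) = 0.876
(w <-> t) <-> (w -> t) = 1 − |0.876 − 0.876| = 1 − 0.000 = 1.000
t <-> t = 1 − |0.781 − 0.781| = 1 − 0.000 = 1.000
v <-> (t <-> t) = 1 − |0.776 − 1.000| = 1 − 0.224 = 0.776
((w <-> t) <-> (w -> t)) <-> (v <-> (t <-> t)) = 1 − |1.000 − 0.776| = 1 − 0.224 = 0.776

0.776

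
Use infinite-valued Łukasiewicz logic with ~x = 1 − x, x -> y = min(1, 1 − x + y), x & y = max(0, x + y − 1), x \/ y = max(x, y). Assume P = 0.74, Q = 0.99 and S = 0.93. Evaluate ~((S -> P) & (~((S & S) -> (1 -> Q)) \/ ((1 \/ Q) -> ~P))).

S -> P = min(1, 1 − 0.93 + 0.74) = min(1, 0.81) = 0.81
S & S = max(0, 0.93 + 0.93 − 1) = max(0, 0.86) = 0.86
1 -> Q = min(1, 1 − 1.00 + 0.99) = min(1, 0.99) = 0.99
(S & S) -> (1 -> Q) = min(1, 1 − 0.86 + 0.99) = min(1, 1.13) = 1.00
~((S & S) -> (1 -> Q)) = 1 − 1.00 = 0.00
1 \/ Q = max(1.00, 0.99) = 1.00
~P = 1 − 0.74 = 0.26
(1 \/ Q) -> ~P = min(1, 1 − 1.00 + 0.26) = min(1, 0.26) = 0.26
~((S & S) -> (1 -> Q)) \/ ((1 \/ Q) -> ~P) = max(0.00, 0.26) = 0.26
(S -> P) & (~((S & S) -> (1 -> Q)) \/ ((1 \/ Q) -> ~P)) = max(0, 0.81 + 0.26 − 1) = max(0, 0.07) = 0.07
~((S -> P) & (~((S & S) -> (1 -> Q)) \/ ((1 \/ Q) -> ~P))) = 1 − 0.07 = 0.93

0.93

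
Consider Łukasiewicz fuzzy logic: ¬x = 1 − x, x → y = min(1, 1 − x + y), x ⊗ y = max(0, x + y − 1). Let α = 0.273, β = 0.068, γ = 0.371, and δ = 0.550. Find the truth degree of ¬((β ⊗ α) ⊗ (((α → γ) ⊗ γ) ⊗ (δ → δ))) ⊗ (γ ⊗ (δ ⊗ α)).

0.000

β ⊗ α = max(0, 0.068 + 0.273 − 1) = max(0, -0.659) = 0.000
α → γ = min(1, 1 − 0.273 + 0.371) = min(1, 1.098) = 1.000
(α → γ) ⊗ γ = max(0, 1.000 + 0.371 − 1) = max(0, 0.371) = 0.371
δ → δ = min(1, 1 − 0.550 + 0.550) = min(1, 1.000) = 1.000
((α → γ) ⊗ γ) ⊗ (δ → δ) = max(0, 0.371 + 1.000 − 1) = max(0, 0.371) = 0.371
(β ⊗ α) ⊗ (((α → γ) ⊗ γ) ⊗ (δ → δ)) = max(0, 0.000 + 0.371 − 1) = max(0, -0.629) = 0.000
¬((β ⊗ α) ⊗ (((α → γ) ⊗ γ) ⊗ (δ → δ))) = 1 − 0.000 = 1.000
δ ⊗ α = max(0, 0.550 + 0.273 − 1) = max(0, -0.177) = 0.000
γ ⊗ (δ ⊗ α) = max(0, 0.371 + 0.000 − 1) = max(0, -0.629) = 0.000
¬((β ⊗ α) ⊗ (((α → γ) ⊗ γ) ⊗ (δ → δ))) ⊗ (γ ⊗ (δ ⊗ α)) = max(0, 1.000 + 0.000 − 1) = max(0, 0.000) = 0.000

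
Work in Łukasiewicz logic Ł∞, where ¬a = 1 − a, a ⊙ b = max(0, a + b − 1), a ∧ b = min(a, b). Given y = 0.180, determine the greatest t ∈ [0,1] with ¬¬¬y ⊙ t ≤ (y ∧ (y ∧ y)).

0.360

¬y = 1 − 0.180 = 0.820
¬¬y = 1 − 0.820 = 0.180
¬¬¬y = 1 − 0.180 = 0.820
So the left factor is ¬¬¬y = 0.820.
y ∧ y = min(0.180, 0.180) = 0.180
y ∧ (y ∧ y) = min(0.180, 0.180) = 0.180
So the right-hand bound is y ∧ (y ∧ y) = 0.180.
The residuum of the Łukasiewicz t-norm gives the supremum: min(1, 1 − 0.820 + 0.180).
1 − 0.820 + 0.180 = 0.360, so t = min(1, 0.360) = 0.360.
Check: 0.820 ⊙ 0.360 = max(0, 0.180) = 0.180 ≤ 0.180.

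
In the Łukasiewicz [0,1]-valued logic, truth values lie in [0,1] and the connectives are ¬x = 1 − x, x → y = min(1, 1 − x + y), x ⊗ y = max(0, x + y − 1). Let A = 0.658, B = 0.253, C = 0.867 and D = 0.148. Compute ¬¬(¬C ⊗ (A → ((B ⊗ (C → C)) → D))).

¬C = 1 − 0.867 = 0.133
C → C = min(1, 1 − 0.867 + 0.867) = min(1, 1.000) = 1.000
B ⊗ (C → C) = max(0, 0.253 + 1.000 − 1) = max(0, 0.253) = 0.253
(B ⊗ (C → C)) → D = min(1, 1 − 0.253 + 0.148) = min(1, 0.895) = 0.895
A → ((B ⊗ (C → C)) → D) = min(1, 1 − 0.658 + 0.895) = min(1, 1.237) = 1.000
¬C ⊗ (A → ((B ⊗ (C → C)) → D)) = max(0, 0.133 + 1.000 − 1) = max(0, 0.133) = 0.133
¬(¬C ⊗ (A → ((B ⊗ (C → C)) → D))) = 1 − 0.133 = 0.867
¬¬(¬C ⊗ (A → ((B ⊗ (C → C)) → D))) = 1 − 0.867 = 0.133

0.133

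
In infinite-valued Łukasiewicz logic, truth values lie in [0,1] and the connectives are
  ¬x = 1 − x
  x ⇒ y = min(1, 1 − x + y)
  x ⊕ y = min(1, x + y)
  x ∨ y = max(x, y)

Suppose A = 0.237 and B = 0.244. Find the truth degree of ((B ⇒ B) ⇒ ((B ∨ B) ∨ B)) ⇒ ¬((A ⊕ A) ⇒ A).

0.993

B ⇒ B = min(1, 1 − 0.244 + 0.244) = min(1, 1.000) = 1.000
B ∨ B = max(0.244, 0.244) = 0.244
(B ∨ B) ∨ B = max(0.244, 0.244) = 0.244
(B ⇒ B) ⇒ ((B ∨ B) ∨ B) = min(1, 1 − 1.000 + 0.244) = min(1, 0.244) = 0.244
A ⊕ A = min(1, 0.237 + 0.237) = min(1, 0.474) = 0.474
(A ⊕ A) ⇒ A = min(1, 1 − 0.474 + 0.237) = min(1, 0.763) = 0.763
¬((A ⊕ A) ⇒ A) = 1 − 0.763 = 0.237
((B ⇒ B) ⇒ ((B ∨ B) ∨ B)) ⇒ ¬((A ⊕ A) ⇒ A) = min(1, 1 − 0.244 + 0.237) = min(1, 0.993) = 0.993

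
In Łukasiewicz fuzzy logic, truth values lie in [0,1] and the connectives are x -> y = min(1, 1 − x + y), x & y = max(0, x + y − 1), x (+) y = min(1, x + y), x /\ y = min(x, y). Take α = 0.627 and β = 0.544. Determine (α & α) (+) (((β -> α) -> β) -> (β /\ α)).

α & α = max(0, 0.627 + 0.627 − 1) = max(0, 0.254) = 0.254
β -> α = min(1, 1 − 0.544 + 0.627) = min(1, 1.083) = 1.000
(β -> α) -> β = min(1, 1 − 1.000 + 0.544) = min(1, 0.544) = 0.544
β /\ α = min(0.544, 0.627) = 0.544
((β -> α) -> β) -> (β /\ α) = min(1, 1 − 0.544 + 0.544) = min(1, 1.000) = 1.000
(α & α) (+) (((β -> α) -> β) -> (β /\ α)) = min(1, 0.254 + 1.000) = min(1, 1.254) = 1.000

1.000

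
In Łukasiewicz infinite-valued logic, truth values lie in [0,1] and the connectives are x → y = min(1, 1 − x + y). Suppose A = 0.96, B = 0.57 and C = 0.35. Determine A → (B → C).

0.82

B → C = min(1, 1 − 0.57 + 0.35) = min(1, 0.78) = 0.78
A → (B → C) = min(1, 1 − 0.96 + 0.78) = min(1, 0.82) = 0.82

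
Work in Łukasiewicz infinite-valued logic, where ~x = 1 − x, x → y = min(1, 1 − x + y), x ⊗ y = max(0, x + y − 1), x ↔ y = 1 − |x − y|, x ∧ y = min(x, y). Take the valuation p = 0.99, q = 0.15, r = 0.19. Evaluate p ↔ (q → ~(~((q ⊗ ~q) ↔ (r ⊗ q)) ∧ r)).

~q = 1 − 0.15 = 0.85
q ⊗ ~q = max(0, 0.15 + 0.85 − 1) = max(0, 0.00) = 0.00
r ⊗ q = max(0, 0.19 + 0.15 − 1) = max(0, -0.66) = 0.00
(q ⊗ ~q) ↔ (r ⊗ q) = 1 − |0.00 − 0.00| = 1 − 0.00 = 1.00
~((q ⊗ ~q) ↔ (r ⊗ q)) = 1 − 1.00 = 0.00
~((q ⊗ ~q) ↔ (r ⊗ q)) ∧ r = min(0.00, 0.19) = 0.00
~(~((q ⊗ ~q) ↔ (r ⊗ q)) ∧ r) = 1 − 0.00 = 1.00
q → ~(~((q ⊗ ~q) ↔ (r ⊗ q)) ∧ r) = min(1, 1 − 0.15 + 1.00) = min(1, 1.85) = 1.00
p ↔ (q → ~(~((q ⊗ ~q) ↔ (r ⊗ q)) ∧ r)) = 1 − |0.99 − 1.00| = 1 − 0.01 = 0.99

0.99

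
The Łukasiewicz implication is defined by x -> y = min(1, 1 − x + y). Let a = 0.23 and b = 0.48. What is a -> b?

1.00

a -> b = min(1, 1 − 0.23 + 0.48) = min(1, 1.25) = 1.00
For comparison, the Gödel implication (1 if x ≤ y else y) would give 1.00.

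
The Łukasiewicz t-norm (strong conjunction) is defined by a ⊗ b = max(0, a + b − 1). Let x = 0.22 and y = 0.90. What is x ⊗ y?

0.12

x ⊗ y = max(0, 0.22 + 0.90 − 1) = max(0, 0.12) = 0.12
For comparison, the Gödel (minimum) t-norm min(a, b) would give 0.22.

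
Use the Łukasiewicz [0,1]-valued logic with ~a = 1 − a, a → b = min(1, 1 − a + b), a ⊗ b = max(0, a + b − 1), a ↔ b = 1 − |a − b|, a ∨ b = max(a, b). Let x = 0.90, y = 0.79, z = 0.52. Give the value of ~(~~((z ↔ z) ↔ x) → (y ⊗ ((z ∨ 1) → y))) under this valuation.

z ↔ z = 1 − |0.52 − 0.52| = 1 − 0.00 = 1.00
(z ↔ z) ↔ x = 1 − |1.00 − 0.90| = 1 − 0.10 = 0.90
~((z ↔ z) ↔ x) = 1 − 0.90 = 0.10
~~((z ↔ z) ↔ x) = 1 − 0.10 = 0.90
z ∨ 1 = max(0.52, 1.00) = 1.00
(z ∨ 1) → y = min(1, 1 − 1.00 + 0.79) = min(1, 0.79) = 0.79
y ⊗ ((z ∨ 1) → y) = max(0, 0.79 + 0.79 − 1) = max(0, 0.58) = 0.58
~~((z ↔ z) ↔ x) → (y ⊗ ((z ∨ 1) → y)) = min(1, 1 − 0.90 + 0.58) = min(1, 0.68) = 0.68
~(~~((z ↔ z) ↔ x) → (y ⊗ ((z ∨ 1) → y))) = 1 − 0.68 = 0.32

0.32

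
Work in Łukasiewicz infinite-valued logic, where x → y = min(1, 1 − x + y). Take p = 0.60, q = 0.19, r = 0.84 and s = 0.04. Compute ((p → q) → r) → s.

0.04

p → q = min(1, 1 − 0.60 + 0.19) = min(1, 0.59) = 0.59
(p → q) → r = min(1, 1 − 0.59 + 0.84) = min(1, 1.25) = 1.00
((p → q) → r) → s = min(1, 1 − 1.00 + 0.04) = min(1, 0.04) = 0.04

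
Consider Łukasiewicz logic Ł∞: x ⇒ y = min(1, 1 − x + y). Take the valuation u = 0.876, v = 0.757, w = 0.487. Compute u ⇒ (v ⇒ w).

0.854

v ⇒ w = min(1, 1 − 0.757 + 0.487) = min(1, 0.730) = 0.730
u ⇒ (v ⇒ w) = min(1, 1 − 0.876 + 0.730) = min(1, 0.854) = 0.854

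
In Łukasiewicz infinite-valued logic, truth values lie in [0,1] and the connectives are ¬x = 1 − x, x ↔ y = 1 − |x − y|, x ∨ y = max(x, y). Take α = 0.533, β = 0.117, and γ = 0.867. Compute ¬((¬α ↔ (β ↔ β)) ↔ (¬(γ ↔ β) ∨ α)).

¬α = 1 − 0.533 = 0.467
β ↔ β = 1 − |0.117 − 0.117| = 1 − 0.000 = 1.000
¬α ↔ (β ↔ β) = 1 − |0.467 − 1.000| = 1 − 0.533 = 0.467
γ ↔ β = 1 − |0.867 − 0.117| = 1 − 0.750 = 0.250
¬(γ ↔ β) = 1 − 0.250 = 0.750
¬(γ ↔ β) ∨ α = max(0.750, 0.533) = 0.750
(¬α ↔ (β ↔ β)) ↔ (¬(γ ↔ β) ∨ α) = 1 − |0.467 − 0.750| = 1 − 0.283 = 0.717
¬((¬α ↔ (β ↔ β)) ↔ (¬(γ ↔ β) ∨ α)) = 1 − 0.717 = 0.283

0.283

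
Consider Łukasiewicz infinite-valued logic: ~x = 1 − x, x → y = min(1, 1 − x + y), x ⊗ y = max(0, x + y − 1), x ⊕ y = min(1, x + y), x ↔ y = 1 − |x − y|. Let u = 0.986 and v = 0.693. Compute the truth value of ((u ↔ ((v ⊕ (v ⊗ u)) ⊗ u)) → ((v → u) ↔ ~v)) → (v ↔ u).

1.000

v ⊗ u = max(0, 0.693 + 0.986 − 1) = max(0, 0.679) = 0.679
v ⊕ (v ⊗ u) = min(1, 0.693 + 0.679) = min(1, 1.372) = 1.000
(v ⊕ (v ⊗ u)) ⊗ u = max(0, 1.000 + 0.986 − 1) = max(0, 0.986) = 0.986
u ↔ ((v ⊕ (v ⊗ u)) ⊗ u) = 1 − |0.986 − 0.986| = 1 − 0.000 = 1.000
v → u = min(1, 1 − 0.693 + 0.986) = min(1, 1.293) = 1.000
~v = 1 − 0.693 = 0.307
(v → u) ↔ ~v = 1 − |1.000 − 0.307| = 1 − 0.693 = 0.307
(u ↔ ((v ⊕ (v ⊗ u)) ⊗ u)) → ((v → u) ↔ ~v) = min(1, 1 − 1.000 + 0.307) = min(1, 0.307) = 0.307
v ↔ u = 1 − |0.693 − 0.986| = 1 − 0.293 = 0.707
((u ↔ ((v ⊕ (v ⊗ u)) ⊗ u)) → ((v → u) ↔ ~v)) → (v ↔ u) = min(1, 1 − 0.307 + 0.707) = min(1, 1.400) = 1.000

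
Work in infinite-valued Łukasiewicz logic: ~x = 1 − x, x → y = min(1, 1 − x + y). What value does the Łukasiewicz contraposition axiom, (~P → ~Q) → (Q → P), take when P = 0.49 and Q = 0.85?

~P = 1 − 0.49 = 0.51
~Q = 1 − 0.85 = 0.15
~P → ~Q = min(1, 1 − 0.51 + 0.15) = min(1, 0.64) = 0.64
Q → P = min(1, 1 − 0.85 + 0.49) = min(1, 0.64) = 0.64
(~P → ~Q) → (Q → P) = min(1, 1 − 0.64 + 0.64) = min(1, 1.00) = 1.00
(As expected: an axiom of Ł∞, always 1.)

1.00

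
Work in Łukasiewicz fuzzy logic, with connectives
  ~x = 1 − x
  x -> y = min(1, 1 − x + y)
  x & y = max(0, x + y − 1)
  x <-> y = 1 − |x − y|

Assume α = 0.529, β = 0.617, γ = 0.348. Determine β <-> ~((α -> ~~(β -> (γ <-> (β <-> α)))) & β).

β <-> α = 1 − |0.617 − 0.529| = 1 − 0.088 = 0.912
γ <-> (β <-> α) = 1 − |0.348 − 0.912| = 1 − 0.564 = 0.436
β -> (γ <-> (β <-> α)) = min(1, 1 − 0.617 + 0.436) = min(1, 0.819) = 0.819
~(β -> (γ <-> (β <-> α))) = 1 − 0.819 = 0.181
~~(β -> (γ <-> (β <-> α))) = 1 − 0.181 = 0.819
α -> ~~(β -> (γ <-> (β <-> α))) = min(1, 1 − 0.529 + 0.819) = min(1, 1.290) = 1.000
(α -> ~~(β -> (γ <-> (β <-> α)))) & β = max(0, 1.000 + 0.617 − 1) = max(0, 0.617) = 0.617
~((α -> ~~(β -> (γ <-> (β <-> α)))) & β) = 1 − 0.617 = 0.383
β <-> ~((α -> ~~(β -> (γ <-> (β <-> α)))) & β) = 1 − |0.617 − 0.383| = 1 − 0.234 = 0.766

0.766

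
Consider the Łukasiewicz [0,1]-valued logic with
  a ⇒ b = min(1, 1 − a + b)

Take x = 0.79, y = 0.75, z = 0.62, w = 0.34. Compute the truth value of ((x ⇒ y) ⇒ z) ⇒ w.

0.68

x ⇒ y = min(1, 1 − 0.79 + 0.75) = min(1, 0.96) = 0.96
(x ⇒ y) ⇒ z = min(1, 1 − 0.96 + 0.62) = min(1, 0.66) = 0.66
((x ⇒ y) ⇒ z) ⇒ w = min(1, 1 − 0.66 + 0.34) = min(1, 0.68) = 0.68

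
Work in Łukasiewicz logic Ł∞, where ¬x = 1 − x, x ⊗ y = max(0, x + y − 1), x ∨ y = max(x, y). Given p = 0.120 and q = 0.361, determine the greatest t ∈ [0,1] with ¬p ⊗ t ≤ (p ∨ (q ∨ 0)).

0.481

¬p = 1 − 0.120 = 0.880
So the left factor is ¬p = 0.880.
q ∨ 0 = max(0.361, 0.000) = 0.361
p ∨ (q ∨ 0) = max(0.120, 0.361) = 0.361
So the right-hand bound is p ∨ (q ∨ 0) = 0.361.
The residuum of the Łukasiewicz t-norm gives the supremum: min(1, 1 − 0.880 + 0.361).
1 − 0.880 + 0.361 = 0.481, so t = min(1, 0.481) = 0.481.
Check: 0.880 ⊗ 0.481 = max(0, 0.361) = 0.361 ≤ 0.361.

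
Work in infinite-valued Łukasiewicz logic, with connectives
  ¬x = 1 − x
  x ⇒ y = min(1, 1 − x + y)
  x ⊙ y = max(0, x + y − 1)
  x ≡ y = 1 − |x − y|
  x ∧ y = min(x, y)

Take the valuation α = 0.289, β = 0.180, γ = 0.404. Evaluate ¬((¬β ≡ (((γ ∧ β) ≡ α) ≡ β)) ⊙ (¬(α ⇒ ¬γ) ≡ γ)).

0.935

¬β = 1 − 0.180 = 0.820
γ ∧ β = min(0.404, 0.180) = 0.180
(γ ∧ β) ≡ α = 1 − |0.180 − 0.289| = 1 − 0.109 = 0.891
((γ ∧ β) ≡ α) ≡ β = 1 − |0.891 − 0.180| = 1 − 0.711 = 0.289
¬β ≡ (((γ ∧ β) ≡ α) ≡ β) = 1 − |0.820 − 0.289| = 1 − 0.531 = 0.469
¬γ = 1 − 0.404 = 0.596
α ⇒ ¬γ = min(1, 1 − 0.289 + 0.596) = min(1, 1.307) = 1.000
¬(α ⇒ ¬γ) = 1 − 1.000 = 0.000
¬(α ⇒ ¬γ) ≡ γ = 1 − |0.000 − 0.404| = 1 − 0.404 = 0.596
(¬β ≡ (((γ ∧ β) ≡ α) ≡ β)) ⊙ (¬(α ⇒ ¬γ) ≡ γ) = max(0, 0.469 + 0.596 − 1) = max(0, 0.065) = 0.065
¬((¬β ≡ (((γ ∧ β) ≡ α) ≡ β)) ⊙ (¬(α ⇒ ¬γ) ≡ γ)) = 1 − 0.065 = 0.935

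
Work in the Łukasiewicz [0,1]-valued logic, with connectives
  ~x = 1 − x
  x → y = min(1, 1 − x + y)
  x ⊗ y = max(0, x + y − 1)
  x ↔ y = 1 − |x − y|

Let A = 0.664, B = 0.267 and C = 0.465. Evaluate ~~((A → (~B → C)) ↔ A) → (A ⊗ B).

~B = 1 − 0.267 = 0.733
~B → C = min(1, 1 − 0.733 + 0.465) = min(1, 0.732) = 0.732
A → (~B → C) = min(1, 1 − 0.664 + 0.732) = min(1, 1.068) = 1.000
(A → (~B → C)) ↔ A = 1 − |1.000 − 0.664| = 1 − 0.336 = 0.664
~((A → (~B → C)) ↔ A) = 1 − 0.664 = 0.336
~~((A → (~B → C)) ↔ A) = 1 − 0.336 = 0.664
A ⊗ B = max(0, 0.664 + 0.267 − 1) = max(0, -0.069) = 0.000
~~((A → (~B → C)) ↔ A) → (A ⊗ B) = min(1, 1 − 0.664 + 0.000) = min(1, 0.336) = 0.336

0.336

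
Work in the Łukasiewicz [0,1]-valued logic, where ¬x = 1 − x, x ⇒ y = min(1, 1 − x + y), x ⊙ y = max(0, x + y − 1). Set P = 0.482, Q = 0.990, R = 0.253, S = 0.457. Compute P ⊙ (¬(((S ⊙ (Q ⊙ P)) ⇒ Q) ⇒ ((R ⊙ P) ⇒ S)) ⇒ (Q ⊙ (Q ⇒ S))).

0.482

Q ⊙ P = max(0, 0.990 + 0.482 − 1) = max(0, 0.472) = 0.472
S ⊙ (Q ⊙ P) = max(0, 0.457 + 0.472 − 1) = max(0, -0.071) = 0.000
(S ⊙ (Q ⊙ P)) ⇒ Q = min(1, 1 − 0.000 + 0.990) = min(1, 1.990) = 1.000
R ⊙ P = max(0, 0.253 + 0.482 − 1) = max(0, -0.265) = 0.000
(R ⊙ P) ⇒ S = min(1, 1 − 0.000 + 0.457) = min(1, 1.457) = 1.000
((S ⊙ (Q ⊙ P)) ⇒ Q) ⇒ ((R ⊙ P) ⇒ S) = min(1, 1 − 1.000 + 1.000) = min(1, 1.000) = 1.000
¬(((S ⊙ (Q ⊙ P)) ⇒ Q) ⇒ ((R ⊙ P) ⇒ S)) = 1 − 1.000 = 0.000
Q ⇒ S = min(1, 1 − 0.990 + 0.457) = min(1, 0.467) = 0.467
Q ⊙ (Q ⇒ S) = max(0, 0.990 + 0.467 − 1) = max(0, 0.457) = 0.457
¬(((S ⊙ (Q ⊙ P)) ⇒ Q) ⇒ ((R ⊙ P) ⇒ S)) ⇒ (Q ⊙ (Q ⇒ S)) = min(1, 1 − 0.000 + 0.457) = min(1, 1.457) = 1.000
P ⊙ (¬(((S ⊙ (Q ⊙ P)) ⇒ Q) ⇒ ((R ⊙ P) ⇒ S)) ⇒ (Q ⊙ (Q ⇒ S))) = max(0, 0.482 + 1.000 − 1) = max(0, 0.482) = 0.482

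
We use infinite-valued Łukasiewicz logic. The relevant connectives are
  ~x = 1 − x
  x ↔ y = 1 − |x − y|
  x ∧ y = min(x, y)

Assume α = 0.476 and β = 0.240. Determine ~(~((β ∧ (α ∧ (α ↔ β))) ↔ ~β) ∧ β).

α ↔ β = 1 − |0.476 − 0.240| = 1 − 0.236 = 0.764
α ∧ (α ↔ β) = min(0.476, 0.764) = 0.476
β ∧ (α ∧ (α ↔ β)) = min(0.240, 0.476) = 0.240
~β = 1 − 0.240 = 0.760
(β ∧ (α ∧ (α ↔ β))) ↔ ~β = 1 − |0.240 − 0.760| = 1 − 0.520 = 0.480
~((β ∧ (α ∧ (α ↔ β))) ↔ ~β) = 1 − 0.480 = 0.520
~((β ∧ (α ∧ (α ↔ β))) ↔ ~β) ∧ β = min(0.520, 0.240) = 0.240
~(~((β ∧ (α ∧ (α ↔ β))) ↔ ~β) ∧ β) = 1 − 0.240 = 0.760

0.760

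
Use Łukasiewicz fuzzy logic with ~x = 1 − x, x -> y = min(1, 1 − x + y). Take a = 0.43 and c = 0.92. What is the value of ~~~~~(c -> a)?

c -> a = min(1, 1 − 0.92 + 0.43) = min(1, 0.51) = 0.51
~(c -> a) = 1 − 0.51 = 0.49
~~(c -> a) = 1 − 0.49 = 0.51
~~~(c -> a) = 1 − 0.51 = 0.49
~~~~(c -> a) = 1 − 0.49 = 0.51
~~~~~(c -> a) = 1 − 0.51 = 0.49

0.49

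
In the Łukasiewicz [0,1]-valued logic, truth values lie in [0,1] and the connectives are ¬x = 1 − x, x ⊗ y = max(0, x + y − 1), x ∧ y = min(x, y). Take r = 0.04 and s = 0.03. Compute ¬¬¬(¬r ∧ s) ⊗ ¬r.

¬r = 1 − 0.04 = 0.96
¬r ∧ s = min(0.96, 0.03) = 0.03
¬(¬r ∧ s) = 1 − 0.03 = 0.97
¬¬(¬r ∧ s) = 1 − 0.97 = 0.03
¬¬¬(¬r ∧ s) = 1 − 0.03 = 0.97
¬¬¬(¬r ∧ s) ⊗ ¬r = max(0, 0.97 + 0.96 − 1) = max(0, 0.93) = 0.93

0.93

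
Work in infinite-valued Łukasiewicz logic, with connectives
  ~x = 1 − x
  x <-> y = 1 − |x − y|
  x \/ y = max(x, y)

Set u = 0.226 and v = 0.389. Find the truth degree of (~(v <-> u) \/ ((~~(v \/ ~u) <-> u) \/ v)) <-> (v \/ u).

v <-> u = 1 − |0.389 − 0.226| = 1 − 0.163 = 0.837
~(v <-> u) = 1 − 0.837 = 0.163
~u = 1 − 0.226 = 0.774
v \/ ~u = max(0.389, 0.774) = 0.774
~(v \/ ~u) = 1 − 0.774 = 0.226
~~(v \/ ~u) = 1 − 0.226 = 0.774
~~(v \/ ~u) <-> u = 1 − |0.774 − 0.226| = 1 − 0.548 = 0.452
(~~(v \/ ~u) <-> u) \/ v = max(0.452, 0.389) = 0.452
~(v <-> u) \/ ((~~(v \/ ~u) <-> u) \/ v) = max(0.163, 0.452) = 0.452
v \/ u = max(0.389, 0.226) = 0.389
(~(v <-> u) \/ ((~~(v \/ ~u) <-> u) \/ v)) <-> (v \/ u) = 1 − |0.452 − 0.389| = 1 − 0.063 = 0.937

0.937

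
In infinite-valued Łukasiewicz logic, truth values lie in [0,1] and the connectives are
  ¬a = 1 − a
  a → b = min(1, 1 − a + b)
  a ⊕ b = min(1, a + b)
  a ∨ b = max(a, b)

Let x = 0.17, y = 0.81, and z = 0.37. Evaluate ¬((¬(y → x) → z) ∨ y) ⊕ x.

y → x = min(1, 1 − 0.81 + 0.17) = min(1, 0.36) = 0.36
¬(y → x) = 1 − 0.36 = 0.64
¬(y → x) → z = min(1, 1 − 0.64 + 0.37) = min(1, 0.73) = 0.73
(¬(y → x) → z) ∨ y = max(0.73, 0.81) = 0.81
¬((¬(y → x) → z) ∨ y) = 1 − 0.81 = 0.19
¬((¬(y → x) → z) ∨ y) ⊕ x = min(1, 0.19 + 0.17) = min(1, 0.36) = 0.36

0.36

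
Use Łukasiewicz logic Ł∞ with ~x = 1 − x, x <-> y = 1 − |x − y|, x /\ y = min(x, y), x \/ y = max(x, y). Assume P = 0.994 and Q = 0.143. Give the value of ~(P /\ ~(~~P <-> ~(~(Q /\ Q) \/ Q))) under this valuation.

~P = 1 − 0.994 = 0.006
~~P = 1 − 0.006 = 0.994
Q /\ Q = min(0.143, 0.143) = 0.143
~(Q /\ Q) = 1 − 0.143 = 0.857
~(Q /\ Q) \/ Q = max(0.857, 0.143) = 0.857
~(~(Q /\ Q) \/ Q) = 1 − 0.857 = 0.143
~~P <-> ~(~(Q /\ Q) \/ Q) = 1 − |0.994 − 0.143| = 1 − 0.851 = 0.149
~(~~P <-> ~(~(Q /\ Q) \/ Q)) = 1 − 0.149 = 0.851
P /\ ~(~~P <-> ~(~(Q /\ Q) \/ Q)) = min(0.994, 0.851) = 0.851
~(P /\ ~(~~P <-> ~(~(Q /\ Q) \/ Q))) = 1 − 0.851 = 0.149

0.149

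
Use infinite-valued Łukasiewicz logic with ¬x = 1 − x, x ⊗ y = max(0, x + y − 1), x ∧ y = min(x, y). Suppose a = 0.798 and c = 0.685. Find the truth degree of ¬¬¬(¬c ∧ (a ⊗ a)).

0.685

¬c = 1 − 0.685 = 0.315
a ⊗ a = max(0, 0.798 + 0.798 − 1) = max(0, 0.596) = 0.596
¬c ∧ (a ⊗ a) = min(0.315, 0.596) = 0.315
¬(¬c ∧ (a ⊗ a)) = 1 − 0.315 = 0.685
¬¬(¬c ∧ (a ⊗ a)) = 1 − 0.685 = 0.315
¬¬¬(¬c ∧ (a ⊗ a)) = 1 − 0.315 = 0.685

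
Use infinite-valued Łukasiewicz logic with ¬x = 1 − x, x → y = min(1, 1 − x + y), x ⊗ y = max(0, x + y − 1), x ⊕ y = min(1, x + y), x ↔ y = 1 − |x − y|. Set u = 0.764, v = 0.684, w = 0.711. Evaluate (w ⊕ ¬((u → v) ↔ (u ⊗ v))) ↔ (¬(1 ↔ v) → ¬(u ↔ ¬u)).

u → v = min(1, 1 − 0.764 + 0.684) = min(1, 0.920) = 0.920
u ⊗ v = max(0, 0.764 + 0.684 − 1) = max(0, 0.448) = 0.448
(u → v) ↔ (u ⊗ v) = 1 − |0.920 − 0.448| = 1 − 0.472 = 0.528
¬((u → v) ↔ (u ⊗ v)) = 1 − 0.528 = 0.472
w ⊕ ¬((u → v) ↔ (u ⊗ v)) = min(1, 0.711 + 0.472) = min(1, 1.183) = 1.000
1 ↔ v = 1 − |1.000 − 0.684| = 1 − 0.316 = 0.684
¬(1 ↔ v) = 1 − 0.684 = 0.316
¬u = 1 − 0.764 = 0.236
u ↔ ¬u = 1 − |0.764 − 0.236| = 1 − 0.528 = 0.472
¬(u ↔ ¬u) = 1 − 0.472 = 0.528
¬(1 ↔ v) → ¬(u ↔ ¬u) = min(1, 1 − 0.316 + 0.528) = min(1, 1.212) = 1.000
(w ⊕ ¬((u → v) ↔ (u ⊗ v))) ↔ (¬(1 ↔ v) → ¬(u ↔ ¬u)) = 1 − |1.000 − 1.000| = 1 − 0.000 = 1.000

1.000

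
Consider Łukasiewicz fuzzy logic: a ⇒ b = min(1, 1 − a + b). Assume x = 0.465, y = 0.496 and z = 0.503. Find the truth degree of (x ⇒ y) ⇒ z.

0.503

x ⇒ y = min(1, 1 − 0.465 + 0.496) = min(1, 1.031) = 1.000
(x ⇒ y) ⇒ z = min(1, 1 − 1.000 + 0.503) = min(1, 0.503) = 0.503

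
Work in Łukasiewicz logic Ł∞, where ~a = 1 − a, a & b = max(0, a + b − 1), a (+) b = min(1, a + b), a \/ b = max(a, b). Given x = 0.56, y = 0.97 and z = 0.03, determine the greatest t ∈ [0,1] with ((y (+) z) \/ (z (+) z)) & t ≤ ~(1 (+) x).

0.00

y (+) z = min(1, 0.97 + 0.03) = min(1, 1.00) = 1.00
z (+) z = min(1, 0.03 + 0.03) = min(1, 0.06) = 0.06
(y (+) z) \/ (z (+) z) = max(1.00, 0.06) = 1.00
So the left factor is (y (+) z) \/ (z (+) z) = 1.00.
1 (+) x = min(1, 1.00 + 0.56) = min(1, 1.56) = 1.00
~(1 (+) x) = 1 − 1.00 = 0.00
So the right-hand bound is ~(1 (+) x) = 0.00.
The residuum of the Łukasiewicz t-norm gives the supremum: min(1, 1 − 1.00 + 0.00).
1 − 1.00 + 0.00 = 0.00, so t = min(1, 0.00) = 0.00.
Check: 1.00 & 0.00 = max(0, 0.00) = 0.00 ≤ 0.00.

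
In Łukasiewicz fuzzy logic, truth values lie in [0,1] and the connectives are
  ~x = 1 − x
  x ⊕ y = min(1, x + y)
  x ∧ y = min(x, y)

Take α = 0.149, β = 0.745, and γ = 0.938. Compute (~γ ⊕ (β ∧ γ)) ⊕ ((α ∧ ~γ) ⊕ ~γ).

~γ = 1 − 0.938 = 0.062
β ∧ γ = min(0.745, 0.938) = 0.745
~γ ⊕ (β ∧ γ) = min(1, 0.062 + 0.745) = min(1, 0.807) = 0.807
α ∧ ~γ = min(0.149, 0.062) = 0.062
(α ∧ ~γ) ⊕ ~γ = min(1, 0.062 + 0.062) = min(1, 0.124) = 0.124
(~γ ⊕ (β ∧ γ)) ⊕ ((α ∧ ~γ) ⊕ ~γ) = min(1, 0.807 + 0.124) = min(1, 0.931) = 0.931

0.931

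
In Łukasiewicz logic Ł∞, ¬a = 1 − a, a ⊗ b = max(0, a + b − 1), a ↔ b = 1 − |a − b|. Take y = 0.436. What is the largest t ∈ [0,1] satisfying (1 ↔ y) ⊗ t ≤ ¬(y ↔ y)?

1 ↔ y = 1 − |1.000 − 0.436| = 1 − 0.564 = 0.436
So the left factor is 1 ↔ y = 0.436.
y ↔ y = 1 − |0.436 − 0.436| = 1 − 0.000 = 1.000
¬(y ↔ y) = 1 − 1.000 = 0.000
So the right-hand bound is ¬(y ↔ y) = 0.000.
The residuum of the Łukasiewicz t-norm gives the supremum: min(1, 1 − 0.436 + 0.000).
1 − 0.436 + 0.000 = 0.564, so t = min(1, 0.564) = 0.564.
Check: 0.436 ⊗ 0.564 = max(0, 0.000) = 0.000 ≤ 0.000.

0.564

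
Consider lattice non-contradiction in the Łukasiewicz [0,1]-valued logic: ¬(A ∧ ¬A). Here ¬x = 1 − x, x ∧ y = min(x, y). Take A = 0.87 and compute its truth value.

¬A = 1 − 0.87 = 0.13
A ∧ ¬A = min(0.87, 0.13) = 0.13
¬(A ∧ ¬A) = 1 − 0.13 = 0.87
(The value 0.87 < 1 shows this instance is not satisfied; not a Ł∞-tautology — its value is 1 − min(a, 1−a).)

0.87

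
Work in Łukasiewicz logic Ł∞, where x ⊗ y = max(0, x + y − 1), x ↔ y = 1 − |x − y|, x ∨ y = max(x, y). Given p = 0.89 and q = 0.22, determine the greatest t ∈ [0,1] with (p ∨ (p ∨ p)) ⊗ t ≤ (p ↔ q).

p ∨ p = max(0.89, 0.89) = 0.89
p ∨ (p ∨ p) = max(0.89, 0.89) = 0.89
So the left factor is p ∨ (p ∨ p) = 0.89.
p ↔ q = 1 − |0.89 − 0.22| = 1 − 0.67 = 0.33
So the right-hand bound is p ↔ q = 0.33.
The residuum of the Łukasiewicz t-norm gives the supremum: min(1, 1 − 0.89 + 0.33).
1 − 0.89 + 0.33 = 0.44, so t = min(1, 0.44) = 0.44.
Check: 0.89 ⊗ 0.44 = max(0, 0.33) = 0.33 ≤ 0.33.

0.44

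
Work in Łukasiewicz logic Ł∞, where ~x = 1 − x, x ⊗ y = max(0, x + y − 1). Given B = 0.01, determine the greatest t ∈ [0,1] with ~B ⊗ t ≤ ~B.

~B = 1 − 0.01 = 0.99
So the left factor is ~B = 0.99.
So the right-hand bound is ~B = 0.99.
The residuum of the Łukasiewicz t-norm gives the supremum: min(1, 1 − 0.99 + 0.99).
1 − 0.99 + 0.99 = 1.00, so t = min(1, 1.00) = 1.00.
Check: 0.99 ⊗ 1.00 = max(0, 0.99) = 0.99 ≤ 0.99.

1.00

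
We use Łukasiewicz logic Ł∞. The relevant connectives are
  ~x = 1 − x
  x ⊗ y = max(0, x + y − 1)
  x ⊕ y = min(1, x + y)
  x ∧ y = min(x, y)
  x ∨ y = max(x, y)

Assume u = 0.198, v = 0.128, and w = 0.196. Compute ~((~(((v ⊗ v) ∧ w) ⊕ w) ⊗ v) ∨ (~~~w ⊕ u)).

v ⊗ v = max(0, 0.128 + 0.128 − 1) = max(0, -0.744) = 0.000
(v ⊗ v) ∧ w = min(0.000, 0.196) = 0.000
((v ⊗ v) ∧ w) ⊕ w = min(1, 0.000 + 0.196) = min(1, 0.196) = 0.196
~(((v ⊗ v) ∧ w) ⊕ w) = 1 − 0.196 = 0.804
~(((v ⊗ v) ∧ w) ⊕ w) ⊗ v = max(0, 0.804 + 0.128 − 1) = max(0, -0.068) = 0.000
~w = 1 − 0.196 = 0.804
~~w = 1 − 0.804 = 0.196
~~~w = 1 − 0.196 = 0.804
~~~w ⊕ u = min(1, 0.804 + 0.198) = min(1, 1.002) = 1.000
(~(((v ⊗ v) ∧ w) ⊕ w) ⊗ v) ∨ (~~~w ⊕ u) = max(0.000, 1.000) = 1.000
~((~(((v ⊗ v) ∧ w) ⊕ w) ⊗ v) ∨ (~~~w ⊕ u)) = 1 − 1.000 = 0.000

0.000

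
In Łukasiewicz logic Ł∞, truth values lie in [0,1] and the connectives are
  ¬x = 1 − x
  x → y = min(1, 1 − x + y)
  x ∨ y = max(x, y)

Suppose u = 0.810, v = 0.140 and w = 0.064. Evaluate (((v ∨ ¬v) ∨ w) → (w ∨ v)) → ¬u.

¬v = 1 − 0.140 = 0.860
v ∨ ¬v = max(0.140, 0.860) = 0.860
(v ∨ ¬v) ∨ w = max(0.860, 0.064) = 0.860
w ∨ v = max(0.064, 0.140) = 0.140
((v ∨ ¬v) ∨ w) → (w ∨ v) = min(1, 1 − 0.860 + 0.140) = min(1, 0.280) = 0.280
¬u = 1 − 0.810 = 0.190
(((v ∨ ¬v) ∨ w) → (w ∨ v)) → ¬u = min(1, 1 − 0.280 + 0.190) = min(1, 0.910) = 0.910

0.910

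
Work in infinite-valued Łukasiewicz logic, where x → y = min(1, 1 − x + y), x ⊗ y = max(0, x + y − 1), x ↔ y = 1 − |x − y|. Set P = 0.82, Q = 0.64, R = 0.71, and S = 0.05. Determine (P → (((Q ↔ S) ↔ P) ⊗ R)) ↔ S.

0.57

Q ↔ S = 1 − |0.64 − 0.05| = 1 − 0.59 = 0.41
(Q ↔ S) ↔ P = 1 − |0.41 − 0.82| = 1 − 0.41 = 0.59
((Q ↔ S) ↔ P) ⊗ R = max(0, 0.59 + 0.71 − 1) = max(0, 0.30) = 0.30
P → (((Q ↔ S) ↔ P) ⊗ R) = min(1, 1 − 0.82 + 0.30) = min(1, 0.48) = 0.48
(P → (((Q ↔ S) ↔ P) ⊗ R)) ↔ S = 1 − |0.48 − 0.05| = 1 − 0.43 = 0.57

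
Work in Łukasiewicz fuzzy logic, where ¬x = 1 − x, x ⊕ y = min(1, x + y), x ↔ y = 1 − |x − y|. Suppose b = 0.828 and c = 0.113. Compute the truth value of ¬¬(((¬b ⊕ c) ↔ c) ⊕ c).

0.941

¬b = 1 − 0.828 = 0.172
¬b ⊕ c = min(1, 0.172 + 0.113) = min(1, 0.285) = 0.285
(¬b ⊕ c) ↔ c = 1 − |0.285 − 0.113| = 1 − 0.172 = 0.828
((¬b ⊕ c) ↔ c) ⊕ c = min(1, 0.828 + 0.113) = min(1, 0.941) = 0.941
¬(((¬b ⊕ c) ↔ c) ⊕ c) = 1 − 0.941 = 0.059
¬¬(((¬b ⊕ c) ↔ c) ⊕ c) = 1 − 0.059 = 0.941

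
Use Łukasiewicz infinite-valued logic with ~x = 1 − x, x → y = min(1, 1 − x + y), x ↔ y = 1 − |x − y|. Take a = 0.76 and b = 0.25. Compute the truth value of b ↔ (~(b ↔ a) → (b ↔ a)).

b ↔ a = 1 − |0.25 − 0.76| = 1 − 0.51 = 0.49
~(b ↔ a) = 1 − 0.49 = 0.51
~(b ↔ a) → (b ↔ a) = min(1, 1 − 0.51 + 0.49) = min(1, 0.98) = 0.98
b ↔ (~(b ↔ a) → (b ↔ a)) = 1 − |0.25 − 0.98| = 1 − 0.73 = 0.27

0.27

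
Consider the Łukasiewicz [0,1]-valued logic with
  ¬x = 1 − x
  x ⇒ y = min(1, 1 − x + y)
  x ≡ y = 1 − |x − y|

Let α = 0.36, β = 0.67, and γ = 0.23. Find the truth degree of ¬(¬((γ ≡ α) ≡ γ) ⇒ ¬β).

γ ≡ α = 1 − |0.23 − 0.36| = 1 − 0.13 = 0.87
(γ ≡ α) ≡ γ = 1 − |0.87 − 0.23| = 1 − 0.64 = 0.36
¬((γ ≡ α) ≡ γ) = 1 − 0.36 = 0.64
¬β = 1 − 0.67 = 0.33
¬((γ ≡ α) ≡ γ) ⇒ ¬β = min(1, 1 − 0.64 + 0.33) = min(1, 0.69) = 0.69
¬(¬((γ ≡ α) ≡ γ) ⇒ ¬β) = 1 − 0.69 = 0.31

0.31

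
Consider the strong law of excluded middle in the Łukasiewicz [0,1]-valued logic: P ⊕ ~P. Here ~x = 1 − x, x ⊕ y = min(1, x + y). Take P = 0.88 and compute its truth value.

1.00

~P = 1 − 0.88 = 0.12
P ⊕ ~P = min(1, 0.88 + 0.12) = min(1, 1.00) = 1.00
(As expected: always 1 in Ł∞ since a ⊕ (1−a) = 1.)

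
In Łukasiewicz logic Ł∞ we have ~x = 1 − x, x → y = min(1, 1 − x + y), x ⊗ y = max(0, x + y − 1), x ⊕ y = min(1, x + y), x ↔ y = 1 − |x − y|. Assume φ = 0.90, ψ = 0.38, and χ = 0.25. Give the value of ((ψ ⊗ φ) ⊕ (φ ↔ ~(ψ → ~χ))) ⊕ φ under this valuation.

1.00

ψ ⊗ φ = max(0, 0.38 + 0.90 − 1) = max(0, 0.28) = 0.28
~χ = 1 − 0.25 = 0.75
ψ → ~χ = min(1, 1 − 0.38 + 0.75) = min(1, 1.37) = 1.00
~(ψ → ~χ) = 1 − 1.00 = 0.00
φ ↔ ~(ψ → ~χ) = 1 − |0.90 − 0.00| = 1 − 0.90 = 0.10
(ψ ⊗ φ) ⊕ (φ ↔ ~(ψ → ~χ)) = min(1, 0.28 + 0.10) = min(1, 0.38) = 0.38
((ψ ⊗ φ) ⊕ (φ ↔ ~(ψ → ~χ))) ⊕ φ = min(1, 0.38 + 0.90) = min(1, 1.28) = 1.00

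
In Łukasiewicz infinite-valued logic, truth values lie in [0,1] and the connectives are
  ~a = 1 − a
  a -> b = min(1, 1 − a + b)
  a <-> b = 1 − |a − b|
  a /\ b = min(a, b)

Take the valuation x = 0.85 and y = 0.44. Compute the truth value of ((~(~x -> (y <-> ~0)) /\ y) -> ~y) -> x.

~x = 1 − 0.85 = 0.15
~0 = 1 − 0.00 = 1.00
y <-> ~0 = 1 − |0.44 − 1.00| = 1 − 0.56 = 0.44
~x -> (y <-> ~0) = min(1, 1 − 0.15 + 0.44) = min(1, 1.29) = 1.00
~(~x -> (y <-> ~0)) = 1 − 1.00 = 0.00
~(~x -> (y <-> ~0)) /\ y = min(0.00, 0.44) = 0.00
~y = 1 − 0.44 = 0.56
(~(~x -> (y <-> ~0)) /\ y) -> ~y = min(1, 1 − 0.00 + 0.56) = min(1, 1.56) = 1.00
((~(~x -> (y <-> ~0)) /\ y) -> ~y) -> x = min(1, 1 − 1.00 + 0.85) = min(1, 0.85) = 0.85

0.85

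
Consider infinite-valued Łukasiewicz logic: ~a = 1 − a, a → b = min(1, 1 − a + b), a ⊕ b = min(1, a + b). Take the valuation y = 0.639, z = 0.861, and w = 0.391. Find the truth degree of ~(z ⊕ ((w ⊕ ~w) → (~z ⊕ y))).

~w = 1 − 0.391 = 0.609
w ⊕ ~w = min(1, 0.391 + 0.609) = min(1, 1.000) = 1.000
~z = 1 − 0.861 = 0.139
~z ⊕ y = min(1, 0.139 + 0.639) = min(1, 0.778) = 0.778
(w ⊕ ~w) → (~z ⊕ y) = min(1, 1 − 1.000 + 0.778) = min(1, 0.778) = 0.778
z ⊕ ((w ⊕ ~w) → (~z ⊕ y)) = min(1, 0.861 + 0.778) = min(1, 1.639) = 1.000
~(z ⊕ ((w ⊕ ~w) → (~z ⊕ y))) = 1 − 1.000 = 0.000

0.000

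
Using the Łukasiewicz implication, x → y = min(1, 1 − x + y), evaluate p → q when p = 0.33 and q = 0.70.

1.00

p → q = min(1, 1 − 0.33 + 0.70) = min(1, 1.37) = 1.00
For comparison, the Gödel implication (1 if x ≤ y else y) would give 1.00.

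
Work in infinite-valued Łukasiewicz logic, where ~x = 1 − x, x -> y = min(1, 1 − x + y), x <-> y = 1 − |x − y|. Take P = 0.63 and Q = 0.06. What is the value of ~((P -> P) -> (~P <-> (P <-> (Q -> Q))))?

0.26

P -> P = min(1, 1 − 0.63 + 0.63) = min(1, 1.00) = 1.00
~P = 1 − 0.63 = 0.37
Q -> Q = min(1, 1 − 0.06 + 0.06) = min(1, 1.00) = 1.00
P <-> (Q -> Q) = 1 − |0.63 − 1.00| = 1 − 0.37 = 0.63
~P <-> (P <-> (Q -> Q)) = 1 − |0.37 − 0.63| = 1 − 0.26 = 0.74
(P -> P) -> (~P <-> (P <-> (Q -> Q))) = min(1, 1 − 1.00 + 0.74) = min(1, 0.74) = 0.74
~((P -> P) -> (~P <-> (P <-> (Q -> Q)))) = 1 − 0.74 = 0.26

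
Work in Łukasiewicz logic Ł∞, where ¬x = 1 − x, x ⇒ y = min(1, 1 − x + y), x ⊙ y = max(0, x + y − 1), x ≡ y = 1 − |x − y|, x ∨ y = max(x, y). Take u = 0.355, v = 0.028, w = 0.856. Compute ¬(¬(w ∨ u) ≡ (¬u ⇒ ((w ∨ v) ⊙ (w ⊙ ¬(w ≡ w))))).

w ∨ u = max(0.856, 0.355) = 0.856
¬(w ∨ u) = 1 − 0.856 = 0.144
¬u = 1 − 0.355 = 0.645
w ∨ v = max(0.856, 0.028) = 0.856
w ≡ w = 1 − |0.856 − 0.856| = 1 − 0.000 = 1.000
¬(w ≡ w) = 1 − 1.000 = 0.000
w ⊙ ¬(w ≡ w) = max(0, 0.856 + 0.000 − 1) = max(0, -0.144) = 0.000
(w ∨ v) ⊙ (w ⊙ ¬(w ≡ w)) = max(0, 0.856 + 0.000 − 1) = max(0, -0.144) = 0.000
¬u ⇒ ((w ∨ v) ⊙ (w ⊙ ¬(w ≡ w))) = min(1, 1 − 0.645 + 0.000) = min(1, 0.355) = 0.355
¬(w ∨ u) ≡ (¬u ⇒ ((w ∨ v) ⊙ (w ⊙ ¬(w ≡ w)))) = 1 − |0.144 − 0.355| = 1 − 0.211 = 0.789
¬(¬(w ∨ u) ≡ (¬u ⇒ ((w ∨ v) ⊙ (w ⊙ ¬(w ≡ w))))) = 1 − 0.789 = 0.211

0.211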